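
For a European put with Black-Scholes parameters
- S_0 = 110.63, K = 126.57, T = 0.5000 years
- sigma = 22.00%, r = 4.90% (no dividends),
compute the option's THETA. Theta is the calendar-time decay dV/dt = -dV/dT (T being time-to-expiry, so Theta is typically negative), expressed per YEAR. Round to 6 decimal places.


d1 = -0.6299949531; d2 = -0.7855584450
phi(d1) = 0.3271340172; exp(-qT) = 1.0000000000; exp(-rT) = 0.9757976889
Theta = -S*exp(-qT)*phi(d1)*sigma/(2*sqrt(T)) + r*K*exp(-rT)*N(-d2) - q*S*exp(-qT)*N(-d1)
N(-d1) = 0.7356510569; N(-d2) = 0.7839368912; sqrt(T) = 0.7071067812
Term 1 = -110.6300 * 1.0000000000 * 0.3271340172 * 0.2200 / (2 * 0.7071067812) = -5.6299728716
Term 2 = 0.0490 * 126.5700 * 0.9757976889 * 0.7839368912 = 4.7442519815
Term 3 = 0 (no dividend yield, q = 0)
Theta = -5.6299728716 + (4.7442519815) + (0.0000000000) = -0.885721

Answer: Theta = -0.885721


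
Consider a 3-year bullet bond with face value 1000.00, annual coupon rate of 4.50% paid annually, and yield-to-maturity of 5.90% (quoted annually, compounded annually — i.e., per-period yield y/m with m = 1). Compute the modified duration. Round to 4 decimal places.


Answer: Modified duration = 2.7101

Derivation:
Coupon per period c = face * coupon_rate / m = 45.000000
Periods per year m = 1; per-period yield y/m = 0.059000
Number of cashflows N = 3
Cashflows (t years, CF_t, discount factor 1/(1+y/m)^(m*t), PV):
  t = 1.0000: CF_t = 45.000000, DF = 0.944287, PV = 42.492918
  t = 2.0000: CF_t = 45.000000, DF = 0.891678, PV = 40.125513
  t = 3.0000: CF_t = 1045.000000, DF = 0.842000, PV = 879.890057
Price P = sum_t PV_t = 962.508488
First compute Macaulay numerator sum_t t * PV_t:
  t * PV_t at t = 1.0000: 42.492918
  t * PV_t at t = 2.0000: 80.251025
  t * PV_t at t = 3.0000: 2639.670171
Macaulay duration D = 2762.414114 / 962.508488 = 2.870015
Modified duration = D / (1 + y/m) = 2.870015 / (1 + 0.059000) = 2.710118


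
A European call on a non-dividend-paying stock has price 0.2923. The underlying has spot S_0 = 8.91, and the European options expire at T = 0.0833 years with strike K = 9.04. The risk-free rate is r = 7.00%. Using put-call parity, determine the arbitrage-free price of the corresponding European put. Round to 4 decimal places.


Put-call parity: C - P = S_0 * exp(-qT) - K * exp(-rT).
S_0 * exp(-qT) = 8.9100 * 1.00000000 = 8.91000000
K * exp(-rT) = 9.0400 * 0.99418597 = 8.98744114
P = C - S*exp(-qT) + K*exp(-rT)
P = 0.2923 - 8.91000000 + 8.98744114 = 0.3697

Answer: Put price = 0.3697


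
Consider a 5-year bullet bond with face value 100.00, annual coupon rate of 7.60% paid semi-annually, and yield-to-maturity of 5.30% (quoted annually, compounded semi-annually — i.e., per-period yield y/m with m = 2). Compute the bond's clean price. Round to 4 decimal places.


Answer: Price = 109.9873

Derivation:
Coupon per period c = face * coupon_rate / m = 3.800000
Periods per year m = 2; per-period yield y/m = 0.026500
Number of cashflows N = 10
Cashflows (t years, CF_t, discount factor 1/(1+y/m)^(m*t), PV):
  t = 0.5000: CF_t = 3.800000, DF = 0.974184, PV = 3.701900
  t = 1.0000: CF_t = 3.800000, DF = 0.949035, PV = 3.606332
  t = 1.5000: CF_t = 3.800000, DF = 0.924535, PV = 3.513231
  t = 2.0000: CF_t = 3.800000, DF = 0.900667, PV = 3.422534
  t = 2.5000: CF_t = 3.800000, DF = 0.877415, PV = 3.334178
  t = 3.0000: CF_t = 3.800000, DF = 0.854764, PV = 3.248104
  t = 3.5000: CF_t = 3.800000, DF = 0.832698, PV = 3.164251
  t = 4.0000: CF_t = 3.800000, DF = 0.811201, PV = 3.082563
  t = 4.5000: CF_t = 3.800000, DF = 0.790259, PV = 3.002984
  t = 5.0000: CF_t = 103.800000, DF = 0.769858, PV = 79.911230
Price P = sum_t PV_t = 109.987307


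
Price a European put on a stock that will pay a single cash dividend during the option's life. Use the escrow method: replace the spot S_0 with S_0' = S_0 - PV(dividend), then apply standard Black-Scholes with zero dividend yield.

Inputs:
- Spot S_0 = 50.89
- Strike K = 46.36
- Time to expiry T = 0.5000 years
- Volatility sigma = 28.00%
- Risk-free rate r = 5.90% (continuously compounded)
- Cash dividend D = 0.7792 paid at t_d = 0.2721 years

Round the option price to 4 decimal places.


Answer: Price = 1.7334

Derivation:
PV(D) = D * exp(-r * t_d) = 0.7792 * 0.98407428 = 0.76679068
S_0' = S_0 - PV(D) = 50.8900 - 0.76679068 = 50.12320932
d1 = (ln(S_0'/K) + (r + sigma^2/2)*T) / (sigma*sqrt(T)) = 0.64219005
d2 = d1 - sigma*sqrt(T) = 0.44420015
exp(-rT) = 0.97093088
N(-d1) = 0.26037490; N(-d2) = 0.32844894
P = K * exp(-rT) * N(-d2) - S_0' * N(-d1) = 46.3600 * 0.97093088 * 0.32844894 - 50.12320932 * 0.26037490 = 1.7334


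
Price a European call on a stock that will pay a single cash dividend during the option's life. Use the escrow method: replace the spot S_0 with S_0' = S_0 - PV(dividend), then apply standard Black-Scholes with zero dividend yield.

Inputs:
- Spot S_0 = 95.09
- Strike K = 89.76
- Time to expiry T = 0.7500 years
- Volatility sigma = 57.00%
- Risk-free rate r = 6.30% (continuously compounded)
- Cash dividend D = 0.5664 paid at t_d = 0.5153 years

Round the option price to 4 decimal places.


Answer: Price = 22.3687

Derivation:
PV(D) = D * exp(-r * t_d) = 0.5664 * 0.96805740 = 0.54830771
S_0' = S_0 - PV(D) = 95.0900 - 0.54830771 = 94.54169229
d1 = (ln(S_0'/K) + (r + sigma^2/2)*T) / (sigma*sqrt(T)) = 0.44767737
d2 = d1 - sigma*sqrt(T) = -0.04595711
exp(-rT) = 0.95384891
N(d1) = 0.67280697; N(d2) = 0.48167222
C = S_0' * N(d1) - K * exp(-rT) * N(d2) = 94.54169229 * 0.67280697 - 89.7600 * 0.95384891 * 0.48167222 = 22.3687


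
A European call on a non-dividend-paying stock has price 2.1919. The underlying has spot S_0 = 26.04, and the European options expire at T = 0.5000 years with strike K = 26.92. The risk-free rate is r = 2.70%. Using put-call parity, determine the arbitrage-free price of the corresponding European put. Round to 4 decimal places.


Put-call parity: C - P = S_0 * exp(-qT) - K * exp(-rT).
S_0 * exp(-qT) = 26.0400 * 1.00000000 = 26.04000000
K * exp(-rT) = 26.9200 * 0.98659072 = 26.55902208
P = C - S*exp(-qT) + K*exp(-rT)
P = 2.1919 - 26.04000000 + 26.55902208 = 2.7109

Answer: Put price = 2.7109


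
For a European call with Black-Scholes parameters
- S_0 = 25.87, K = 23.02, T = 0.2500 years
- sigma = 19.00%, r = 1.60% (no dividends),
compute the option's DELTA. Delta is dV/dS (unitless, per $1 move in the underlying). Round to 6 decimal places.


Answer: Delta = 0.906289

Derivation:
d1 = 1.3182430832; d2 = 1.2232430832
phi(d1) = 0.1673243815; exp(-qT) = 1.0000000000; exp(-rT) = 0.9960079893
N(d1) = 0.9062888563
Delta = exp(-qT) * N(d1) = 1.0000000000 * 0.9062888563 = 0.906289


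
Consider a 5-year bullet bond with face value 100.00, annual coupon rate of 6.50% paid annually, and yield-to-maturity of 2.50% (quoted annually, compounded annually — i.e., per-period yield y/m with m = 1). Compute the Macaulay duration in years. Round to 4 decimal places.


Answer: Macaulay duration = 4.4781 years

Derivation:
Coupon per period c = face * coupon_rate / m = 6.500000
Periods per year m = 1; per-period yield y/m = 0.025000
Number of cashflows N = 5
Cashflows (t years, CF_t, discount factor 1/(1+y/m)^(m*t), PV):
  t = 1.0000: CF_t = 6.500000, DF = 0.975610, PV = 6.341463
  t = 2.0000: CF_t = 6.500000, DF = 0.951814, PV = 6.186794
  t = 3.0000: CF_t = 6.500000, DF = 0.928599, PV = 6.035896
  t = 4.0000: CF_t = 6.500000, DF = 0.905951, PV = 5.888679
  t = 5.0000: CF_t = 106.500000, DF = 0.883854, PV = 94.130482
Price P = sum_t PV_t = 118.583314
Macaulay numerator sum_t t * PV_t:
  t * PV_t at t = 1.0000: 6.341463
  t * PV_t at t = 2.0000: 12.373587
  t * PV_t at t = 3.0000: 18.107689
  t * PV_t at t = 4.0000: 23.554717
  t * PV_t at t = 5.0000: 470.652408
Macaulay duration D = (sum_t t * PV_t) / P = 531.029864 / 118.583314 = 4.478116


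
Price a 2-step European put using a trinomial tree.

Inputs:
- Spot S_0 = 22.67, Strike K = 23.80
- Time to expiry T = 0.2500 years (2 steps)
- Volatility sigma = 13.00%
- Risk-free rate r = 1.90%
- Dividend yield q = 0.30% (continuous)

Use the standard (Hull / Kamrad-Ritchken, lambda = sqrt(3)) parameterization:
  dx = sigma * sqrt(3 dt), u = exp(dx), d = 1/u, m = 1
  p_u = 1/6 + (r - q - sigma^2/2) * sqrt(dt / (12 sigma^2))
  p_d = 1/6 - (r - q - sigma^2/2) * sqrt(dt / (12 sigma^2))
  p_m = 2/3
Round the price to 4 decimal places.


Answer: Price = V(0,0) = 1.2882

Derivation:
dt = T/N = 0.125000; dx = sigma*sqrt(3*dt) = 0.079608
u = exp(dx) = 1.082863; d = 1/u = 0.923478
p_u = 0.172594, p_m = 0.666667, p_d = 0.160739
Discount per step: exp(-r*dt) = 0.997628
Stock lattice S(k, j) with j the centered position index:
  k=0: S(0,+0) = 22.6700
  k=1: S(1,-1) = 20.9352; S(1,+0) = 22.6700; S(1,+1) = 24.5485
  k=2: S(2,-2) = 19.3332; S(2,-1) = 20.9352; S(2,+0) = 22.6700; S(2,+1) = 24.5485; S(2,+2) = 26.5827
Terminal payoffs V(N, j) = max(K - S_T, 0):
  V(2,-2) = 4.466765; V(2,-1) = 2.864756; V(2,+0) = 1.130000; V(2,+1) = 0.000000; V(2,+2) = 0.000000
Backward induction: V(k, j) = exp(-r*dt) * [p_u * V(k+1, j+1) + p_m * V(k+1, j) + p_d * V(k+1, j-1)]
  V(1,-1) = exp(-r*dt) * [p_u*1.130000 + p_m*2.864756 + p_d*4.466765] = 2.816157
  V(1,+0) = exp(-r*dt) * [p_u*0.000000 + p_m*1.130000 + p_d*2.864756] = 1.210933
  V(1,+1) = exp(-r*dt) * [p_u*0.000000 + p_m*0.000000 + p_d*1.130000] = 0.181204
  V(0,+0) = exp(-r*dt) * [p_u*0.181204 + p_m*1.210933 + p_d*2.816157] = 1.288167


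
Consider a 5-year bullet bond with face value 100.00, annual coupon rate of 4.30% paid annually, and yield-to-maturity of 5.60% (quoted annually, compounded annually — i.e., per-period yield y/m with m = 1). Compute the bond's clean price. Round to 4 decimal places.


Answer: Price = 94.4638

Derivation:
Coupon per period c = face * coupon_rate / m = 4.300000
Periods per year m = 1; per-period yield y/m = 0.056000
Number of cashflows N = 5
Cashflows (t years, CF_t, discount factor 1/(1+y/m)^(m*t), PV):
  t = 1.0000: CF_t = 4.300000, DF = 0.946970, PV = 4.071970
  t = 2.0000: CF_t = 4.300000, DF = 0.896752, PV = 3.856032
  t = 3.0000: CF_t = 4.300000, DF = 0.849197, PV = 3.651545
  t = 4.0000: CF_t = 4.300000, DF = 0.804163, PV = 3.457903
  t = 5.0000: CF_t = 104.300000, DF = 0.761518, PV = 79.426371
Price P = sum_t PV_t = 94.463820


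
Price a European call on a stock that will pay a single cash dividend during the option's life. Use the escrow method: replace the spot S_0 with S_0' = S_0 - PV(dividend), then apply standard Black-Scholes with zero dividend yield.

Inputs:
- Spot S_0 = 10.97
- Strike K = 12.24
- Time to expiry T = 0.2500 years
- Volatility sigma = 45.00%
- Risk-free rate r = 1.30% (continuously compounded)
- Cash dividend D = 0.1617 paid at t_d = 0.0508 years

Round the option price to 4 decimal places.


Answer: Price = 0.4795

Derivation:
PV(D) = D * exp(-r * t_d) = 0.1617 * 0.99933982 = 0.16159325
S_0' = S_0 - PV(D) = 10.9700 - 0.16159325 = 10.80840675
d1 = (ln(S_0'/K) + (r + sigma^2/2)*T) / (sigma*sqrt(T)) = -0.42587797
d2 = d1 - sigma*sqrt(T) = -0.65087797
exp(-rT) = 0.99675528
N(d1) = 0.33509838; N(d2) = 0.25756263
C = S_0' * N(d1) - K * exp(-rT) * N(d2) = 10.80840675 * 0.33509838 - 12.2400 * 0.99675528 * 0.25756263 = 0.4795


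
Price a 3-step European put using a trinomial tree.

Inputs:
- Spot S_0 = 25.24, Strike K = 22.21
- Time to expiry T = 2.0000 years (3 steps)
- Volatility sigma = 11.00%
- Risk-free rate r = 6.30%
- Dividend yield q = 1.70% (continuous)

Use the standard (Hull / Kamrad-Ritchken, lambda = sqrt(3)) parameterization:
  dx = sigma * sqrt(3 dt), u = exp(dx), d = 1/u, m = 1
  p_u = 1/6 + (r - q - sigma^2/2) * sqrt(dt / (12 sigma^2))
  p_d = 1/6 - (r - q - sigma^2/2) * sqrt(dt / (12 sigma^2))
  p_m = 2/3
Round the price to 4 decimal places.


Answer: Price = V(0,0) = 0.1065

Derivation:
dt = T/N = 0.666667; dx = sigma*sqrt(3*dt) = 0.155563
u = exp(dx) = 1.168316; d = 1/u = 0.855933
p_u = 0.252269, p_m = 0.666667, p_d = 0.081064
Discount per step: exp(-r*dt) = 0.958870
Stock lattice S(k, j) with j the centered position index:
  k=0: S(0,+0) = 25.2400
  k=1: S(1,-1) = 21.6037; S(1,+0) = 25.2400; S(1,+1) = 29.4883
  k=2: S(2,-2) = 18.4913; S(2,-1) = 21.6037; S(2,+0) = 25.2400; S(2,+1) = 29.4883; S(2,+2) = 34.4517
  k=3: S(3,-3) = 15.8274; S(3,-2) = 18.4913; S(3,-1) = 21.6037; S(3,+0) = 25.2400; S(3,+1) = 29.4883; S(3,+2) = 34.4517; S(3,+3) = 40.2504
Terminal payoffs V(N, j) = max(K - S_T, 0):
  V(3,-3) = 6.382648; V(3,-2) = 3.718650; V(3,-1) = 0.606258; V(3,+0) = 0.000000; V(3,+1) = 0.000000; V(3,+2) = 0.000000; V(3,+3) = 0.000000
Backward induction: V(k, j) = exp(-r*dt) * [p_u * V(k+1, j+1) + p_m * V(k+1, j) + p_d * V(k+1, j-1)]
  V(2,-2) = exp(-r*dt) * [p_u*0.606258 + p_m*3.718650 + p_d*6.382648] = 3.019905
  V(2,-1) = exp(-r*dt) * [p_u*0.000000 + p_m*0.606258 + p_d*3.718650] = 0.676598
  V(2,+0) = exp(-r*dt) * [p_u*0.000000 + p_m*0.000000 + p_d*0.606258] = 0.047124
  V(2,+1) = exp(-r*dt) * [p_u*0.000000 + p_m*0.000000 + p_d*0.000000] = 0.000000
  V(2,+2) = exp(-r*dt) * [p_u*0.000000 + p_m*0.000000 + p_d*0.000000] = 0.000000
  V(1,-1) = exp(-r*dt) * [p_u*0.047124 + p_m*0.676598 + p_d*3.019905] = 0.678648
  V(1,+0) = exp(-r*dt) * [p_u*0.000000 + p_m*0.047124 + p_d*0.676598] = 0.082716
  V(1,+1) = exp(-r*dt) * [p_u*0.000000 + p_m*0.000000 + p_d*0.047124] = 0.003663
  V(0,+0) = exp(-r*dt) * [p_u*0.003663 + p_m*0.082716 + p_d*0.678648] = 0.106513


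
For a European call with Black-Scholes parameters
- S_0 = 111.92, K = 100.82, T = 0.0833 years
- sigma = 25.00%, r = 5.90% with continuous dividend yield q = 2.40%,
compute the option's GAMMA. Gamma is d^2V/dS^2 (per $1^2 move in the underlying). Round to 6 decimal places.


d1 = 1.5240412957; d2 = 1.4518869473
phi(d1) = 0.1248940540; exp(-qT) = 0.9980027971; exp(-rT) = 0.9950973574
Gamma = exp(-qT) * phi(d1) / (S * sigma * sqrt(T)) = 0.9980027971 * 0.1248940540 / (111.9200 * 0.2500 * 0.2886173938) = 0.015435

Answer: Gamma = 0.015435


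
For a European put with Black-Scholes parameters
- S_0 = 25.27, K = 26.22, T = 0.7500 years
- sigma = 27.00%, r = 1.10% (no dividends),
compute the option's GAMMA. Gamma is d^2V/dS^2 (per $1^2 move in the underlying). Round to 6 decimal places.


d1 = -0.0056326161; d2 = -0.2394594751
phi(d1) = 0.3989359520; exp(-qT) = 1.0000000000; exp(-rT) = 0.9917839379
Gamma = exp(-qT) * phi(d1) / (S * sigma * sqrt(T)) = 1.0000000000 * 0.3989359520 / (25.2700 * 0.2700 * 0.8660254038) = 0.067516

Answer: Gamma = 0.067516


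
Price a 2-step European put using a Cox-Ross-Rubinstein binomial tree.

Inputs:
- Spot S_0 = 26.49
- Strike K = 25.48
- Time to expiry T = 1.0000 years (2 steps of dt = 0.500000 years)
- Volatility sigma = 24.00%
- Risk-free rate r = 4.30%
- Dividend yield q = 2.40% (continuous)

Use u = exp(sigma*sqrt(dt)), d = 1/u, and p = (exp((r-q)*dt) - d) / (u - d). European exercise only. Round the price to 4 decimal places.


dt = T/N = 0.500000
u = exp(sigma*sqrt(dt)) = 1.184956; d = 1/u = 0.843913
p = (exp((r-q)*dt) - d) / (u - d) = 0.485664
Discount per step: exp(-r*dt) = 0.978729
Stock lattice S(k, i) with i counting down-moves:
  k=0: S(0,0) = 26.4900
  k=1: S(1,0) = 31.3895; S(1,1) = 22.3553
  k=2: S(2,0) = 37.1952; S(2,1) = 26.4900; S(2,2) = 18.8659
Terminal payoffs V(N, i) = max(K - S_T, 0):
  V(2,0) = 0.000000; V(2,1) = 0.000000; V(2,2) = 6.614100
Backward induction: V(k, i) = exp(-r*dt) * [p * V(k+1, i) + (1-p) * V(k+1, i+1)].
  V(1,0) = exp(-r*dt) * [p*0.000000 + (1-p)*0.000000] = 0.000000
  V(1,1) = exp(-r*dt) * [p*0.000000 + (1-p)*6.614100] = 3.329513
  V(0,0) = exp(-r*dt) * [p*0.000000 + (1-p)*3.329513] = 1.676064

Answer: Price = V(0,0) = 1.6761


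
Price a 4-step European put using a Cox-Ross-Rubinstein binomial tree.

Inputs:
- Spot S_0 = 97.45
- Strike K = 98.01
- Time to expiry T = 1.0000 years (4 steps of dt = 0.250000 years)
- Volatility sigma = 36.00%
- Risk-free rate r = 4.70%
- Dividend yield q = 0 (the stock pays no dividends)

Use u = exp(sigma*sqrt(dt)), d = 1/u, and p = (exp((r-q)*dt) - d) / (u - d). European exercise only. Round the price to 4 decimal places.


dt = T/N = 0.250000
u = exp(sigma*sqrt(dt)) = 1.197217; d = 1/u = 0.835270
p = (exp((r-q)*dt) - d) / (u - d) = 0.487776
Discount per step: exp(-r*dt) = 0.988319
Stock lattice S(k, i) with i counting down-moves:
  k=0: S(0,0) = 97.4500
  k=1: S(1,0) = 116.6688; S(1,1) = 81.3971
  k=2: S(2,0) = 139.6780; S(2,1) = 97.4500; S(2,2) = 67.9886
  k=3: S(3,0) = 167.2249; S(3,1) = 116.6688; S(3,2) = 81.3971; S(3,3) = 56.7888
  k=4: S(4,0) = 200.2045; S(4,1) = 139.6780; S(4,2) = 97.4500; S(4,3) = 67.9886; S(4,4) = 47.4340
Terminal payoffs V(N, i) = max(K - S_T, 0):
  V(4,0) = 0.000000; V(4,1) = 0.000000; V(4,2) = 0.560000; V(4,3) = 30.021442; V(4,4) = 50.575993
Backward induction: V(k, i) = exp(-r*dt) * [p * V(k+1, i) + (1-p) * V(k+1, i+1)].
  V(3,0) = exp(-r*dt) * [p*0.000000 + (1-p)*0.000000] = 0.000000
  V(3,1) = exp(-r*dt) * [p*0.000000 + (1-p)*0.560000] = 0.283495
  V(3,2) = exp(-r*dt) * [p*0.560000 + (1-p)*30.021442] = 15.468040
  V(3,3) = exp(-r*dt) * [p*30.021442 + (1-p)*50.575993] = 40.076305
  V(2,0) = exp(-r*dt) * [p*0.000000 + (1-p)*0.283495] = 0.143517
  V(2,1) = exp(-r*dt) * [p*0.283495 + (1-p)*15.468040] = 7.967218
  V(2,2) = exp(-r*dt) * [p*15.468040 + (1-p)*40.076305] = 27.745059
  V(1,0) = exp(-r*dt) * [p*0.143517 + (1-p)*7.967218] = 4.102516
  V(1,1) = exp(-r*dt) * [p*7.967218 + (1-p)*27.745059] = 17.886499
  V(0,0) = exp(-r*dt) * [p*4.102516 + (1-p)*17.886499] = 11.032607

Answer: Price = V(0,0) = 11.0326


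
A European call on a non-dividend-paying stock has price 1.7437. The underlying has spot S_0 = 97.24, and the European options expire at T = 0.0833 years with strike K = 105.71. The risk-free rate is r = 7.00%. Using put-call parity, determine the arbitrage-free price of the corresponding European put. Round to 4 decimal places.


Put-call parity: C - P = S_0 * exp(-qT) - K * exp(-rT).
S_0 * exp(-qT) = 97.2400 * 1.00000000 = 97.24000000
K * exp(-rT) = 105.7100 * 0.99418597 = 105.09539860
P = C - S*exp(-qT) + K*exp(-rT)
P = 1.7437 - 97.24000000 + 105.09539860 = 9.5991

Answer: Put price = 9.5991


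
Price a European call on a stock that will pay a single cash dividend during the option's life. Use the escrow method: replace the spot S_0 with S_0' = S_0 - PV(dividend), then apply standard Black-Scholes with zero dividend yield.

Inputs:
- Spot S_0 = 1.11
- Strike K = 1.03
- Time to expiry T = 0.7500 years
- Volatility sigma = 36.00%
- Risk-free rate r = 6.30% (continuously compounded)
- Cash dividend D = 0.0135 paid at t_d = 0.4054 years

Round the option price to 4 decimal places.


Answer: Price = 0.1939

Derivation:
PV(D) = D * exp(-r * t_d) = 0.0135 * 0.97478319 = 0.01315957
S_0' = S_0 - PV(D) = 1.1100 - 0.01315957 = 1.09684043
d1 = (ln(S_0'/K) + (r + sigma^2/2)*T) / (sigma*sqrt(T)) = 0.50911037
d2 = d1 - sigma*sqrt(T) = 0.19734123
exp(-rT) = 0.95384891
N(d1) = 0.69466257; N(d2) = 0.57821974
C = S_0' * N(d1) - K * exp(-rT) * N(d2) = 1.09684043 * 0.69466257 - 1.0300 * 0.95384891 * 0.57821974 = 0.1939


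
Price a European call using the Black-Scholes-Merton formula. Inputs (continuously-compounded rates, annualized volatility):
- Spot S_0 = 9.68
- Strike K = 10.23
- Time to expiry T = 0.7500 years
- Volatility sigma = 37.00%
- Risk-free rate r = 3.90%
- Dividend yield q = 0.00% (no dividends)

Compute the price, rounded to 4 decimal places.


d1 = (ln(S/K) + (r - q + 0.5*sigma^2) * T) / (sigma * sqrt(T)) = 0.07903401
d2 = d1 - sigma * sqrt(T) = -0.24139539
exp(-rT) = 0.97117364; exp(-qT) = 1.00000000
C = S_0 * exp(-qT) * N(d1) - K * exp(-rT) * N(d2)
N(d1) = 0.53149722; N(d2) = 0.40462434
C = 9.6800 * 1.00000000 * 0.53149722 - 10.2300 * 0.97117364 * 0.40462434 = 1.1249

Answer: Price = 1.1249


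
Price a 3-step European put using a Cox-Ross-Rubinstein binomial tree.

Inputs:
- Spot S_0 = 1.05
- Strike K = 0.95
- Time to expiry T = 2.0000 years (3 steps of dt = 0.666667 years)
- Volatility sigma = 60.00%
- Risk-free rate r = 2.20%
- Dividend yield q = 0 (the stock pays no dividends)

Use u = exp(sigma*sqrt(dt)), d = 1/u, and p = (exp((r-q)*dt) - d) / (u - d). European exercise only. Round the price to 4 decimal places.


Answer: Price = V(0,0) = 0.2779

Derivation:
dt = T/N = 0.666667
u = exp(sigma*sqrt(dt)) = 1.632150; d = 1/u = 0.612689
p = (exp((r-q)*dt) - d) / (u - d) = 0.394410
Discount per step: exp(-r*dt) = 0.985440
Stock lattice S(k, i) with i counting down-moves:
  k=0: S(0,0) = 1.0500
  k=1: S(1,0) = 1.7138; S(1,1) = 0.6433
  k=2: S(2,0) = 2.7971; S(2,1) = 1.0500; S(2,2) = 0.3942
  k=3: S(3,0) = 4.5653; S(3,1) = 1.7138; S(3,2) = 0.6433; S(3,3) = 0.2415
Terminal payoffs V(N, i) = max(K - S_T, 0):
  V(3,0) = 0.000000; V(3,1) = 0.000000; V(3,2) = 0.306677; V(3,3) = 0.708504
Backward induction: V(k, i) = exp(-r*dt) * [p * V(k+1, i) + (1-p) * V(k+1, i+1)].
  V(2,0) = exp(-r*dt) * [p*0.000000 + (1-p)*0.000000] = 0.000000
  V(2,1) = exp(-r*dt) * [p*0.000000 + (1-p)*0.306677] = 0.183016
  V(2,2) = exp(-r*dt) * [p*0.306677 + (1-p)*0.708504] = 0.542011
  V(1,0) = exp(-r*dt) * [p*0.000000 + (1-p)*0.183016] = 0.109219
  V(1,1) = exp(-r*dt) * [p*0.183016 + (1-p)*0.542011] = 0.394590
  V(0,0) = exp(-r*dt) * [p*0.109219 + (1-p)*0.394590] = 0.277930


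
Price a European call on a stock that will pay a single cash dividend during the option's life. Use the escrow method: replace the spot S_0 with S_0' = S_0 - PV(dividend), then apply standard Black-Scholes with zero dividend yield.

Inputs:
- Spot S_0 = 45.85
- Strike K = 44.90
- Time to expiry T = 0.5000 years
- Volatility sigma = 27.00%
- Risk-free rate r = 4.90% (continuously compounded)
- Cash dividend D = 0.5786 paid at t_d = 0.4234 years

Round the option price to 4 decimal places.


Answer: Price = 4.1732

Derivation:
PV(D) = D * exp(-r * t_d) = 0.5786 * 0.97946713 = 0.56671968
S_0' = S_0 - PV(D) = 45.8500 - 0.56671968 = 45.28328032
d1 = (ln(S_0'/K) + (r + sigma^2/2)*T) / (sigma*sqrt(T)) = 0.26830817
d2 = d1 - sigma*sqrt(T) = 0.07738934
exp(-rT) = 0.97579769
N(d1) = 0.60576894; N(d2) = 0.53084309
C = S_0' * N(d1) - K * exp(-rT) * N(d2) = 45.28328032 * 0.60576894 - 44.9000 * 0.97579769 * 0.53084309 = 4.1732


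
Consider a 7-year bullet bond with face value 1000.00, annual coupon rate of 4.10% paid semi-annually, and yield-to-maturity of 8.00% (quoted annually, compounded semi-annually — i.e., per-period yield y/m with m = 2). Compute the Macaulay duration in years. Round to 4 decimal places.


Coupon per period c = face * coupon_rate / m = 20.500000
Periods per year m = 2; per-period yield y/m = 0.040000
Number of cashflows N = 14
Cashflows (t years, CF_t, discount factor 1/(1+y/m)^(m*t), PV):
  t = 0.5000: CF_t = 20.500000, DF = 0.961538, PV = 19.711538
  t = 1.0000: CF_t = 20.500000, DF = 0.924556, PV = 18.953402
  t = 1.5000: CF_t = 20.500000, DF = 0.888996, PV = 18.224425
  t = 2.0000: CF_t = 20.500000, DF = 0.854804, PV = 17.523486
  t = 2.5000: CF_t = 20.500000, DF = 0.821927, PV = 16.849506
  t = 3.0000: CF_t = 20.500000, DF = 0.790315, PV = 16.201448
  t = 3.5000: CF_t = 20.500000, DF = 0.759918, PV = 15.578315
  t = 4.0000: CF_t = 20.500000, DF = 0.730690, PV = 14.979149
  t = 4.5000: CF_t = 20.500000, DF = 0.702587, PV = 14.403028
  t = 5.0000: CF_t = 20.500000, DF = 0.675564, PV = 13.849065
  t = 5.5000: CF_t = 20.500000, DF = 0.649581, PV = 13.316409
  t = 6.0000: CF_t = 20.500000, DF = 0.624597, PV = 12.804240
  t = 6.5000: CF_t = 20.500000, DF = 0.600574, PV = 12.311769
  t = 7.0000: CF_t = 1020.500000, DF = 0.577475, PV = 589.313322
Price P = sum_t PV_t = 794.019103
Macaulay numerator sum_t t * PV_t:
  t * PV_t at t = 0.5000: 9.855769
  t * PV_t at t = 1.0000: 18.953402
  t * PV_t at t = 1.5000: 27.336638
  t * PV_t at t = 2.0000: 35.046972
  t * PV_t at t = 2.5000: 42.123764
  t * PV_t at t = 3.0000: 48.604343
  t * PV_t at t = 3.5000: 54.524103
  t * PV_t at t = 4.0000: 59.916597
  t * PV_t at t = 4.5000: 64.813626
  t * PV_t at t = 5.0000: 69.245327
  t * PV_t at t = 5.5000: 73.240250
  t * PV_t at t = 6.0000: 76.825437
  t * PV_t at t = 6.5000: 80.026497
  t * PV_t at t = 7.0000: 4125.193254
Macaulay duration D = (sum_t t * PV_t) / P = 4785.705981 / 794.019103 = 6.027192

Answer: Macaulay duration = 6.0272 years


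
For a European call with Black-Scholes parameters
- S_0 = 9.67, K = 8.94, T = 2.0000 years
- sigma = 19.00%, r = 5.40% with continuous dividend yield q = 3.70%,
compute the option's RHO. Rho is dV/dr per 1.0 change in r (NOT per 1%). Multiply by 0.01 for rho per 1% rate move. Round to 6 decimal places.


d1 = 0.5530048429; d2 = 0.2843042660
phi(d1) = 0.3423760066; exp(-qT) = 0.9286716938; exp(-rT) = 0.8976275964
N(d2) = 0.6119113914
Rho = K*T*exp(-rT)*N(d2) = 8.9400 * 2.0000 * 0.8976275964 * 0.6119113914 = 9.820922

Answer: Rho = 9.820922


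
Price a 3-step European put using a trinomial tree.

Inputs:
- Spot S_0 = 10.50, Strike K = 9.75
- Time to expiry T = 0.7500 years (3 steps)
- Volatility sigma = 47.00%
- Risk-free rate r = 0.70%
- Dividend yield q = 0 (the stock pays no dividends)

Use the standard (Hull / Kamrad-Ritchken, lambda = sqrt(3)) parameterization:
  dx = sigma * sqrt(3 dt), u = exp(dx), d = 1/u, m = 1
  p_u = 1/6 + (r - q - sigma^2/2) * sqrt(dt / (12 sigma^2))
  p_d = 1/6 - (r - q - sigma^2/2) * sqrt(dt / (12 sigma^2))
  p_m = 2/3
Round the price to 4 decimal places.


dt = T/N = 0.250000; dx = sigma*sqrt(3*dt) = 0.407032
u = exp(dx) = 1.502352; d = 1/u = 0.665623
p_u = 0.134897, p_m = 0.666667, p_d = 0.198436
Discount per step: exp(-r*dt) = 0.998252
Stock lattice S(k, j) with j the centered position index:
  k=0: S(0,+0) = 10.5000
  k=1: S(1,-1) = 6.9890; S(1,+0) = 10.5000; S(1,+1) = 15.7747
  k=2: S(2,-2) = 4.6521; S(2,-1) = 6.9890; S(2,+0) = 10.5000; S(2,+1) = 15.7747; S(2,+2) = 23.6991
  k=3: S(3,-3) = 3.0965; S(3,-2) = 4.6521; S(3,-1) = 6.9890; S(3,+0) = 10.5000; S(3,+1) = 15.7747; S(3,+2) = 23.6991; S(3,+3) = 35.6045
Terminal payoffs V(N, j) = max(K - S_T, 0):
  V(3,-3) = 6.653478; V(3,-2) = 5.097934; V(3,-1) = 2.760959; V(3,+0) = 0.000000; V(3,+1) = 0.000000; V(3,+2) = 0.000000; V(3,+3) = 0.000000
Backward induction: V(k, j) = exp(-r*dt) * [p_u * V(k+1, j+1) + p_m * V(k+1, j) + p_d * V(k+1, j-1)]
  V(2,-2) = exp(-r*dt) * [p_u*2.760959 + p_m*5.097934 + p_d*6.653478] = 5.082457
  V(2,-1) = exp(-r*dt) * [p_u*0.000000 + p_m*2.760959 + p_d*5.097934] = 2.847268
  V(2,+0) = exp(-r*dt) * [p_u*0.000000 + p_m*0.000000 + p_d*2.760959] = 0.546917
  V(2,+1) = exp(-r*dt) * [p_u*0.000000 + p_m*0.000000 + p_d*0.000000] = 0.000000
  V(2,+2) = exp(-r*dt) * [p_u*0.000000 + p_m*0.000000 + p_d*0.000000] = 0.000000
  V(1,-1) = exp(-r*dt) * [p_u*0.546917 + p_m*2.847268 + p_d*5.082457] = 2.975288
  V(1,+0) = exp(-r*dt) * [p_u*0.000000 + p_m*0.546917 + p_d*2.847268] = 0.927987
  V(1,+1) = exp(-r*dt) * [p_u*0.000000 + p_m*0.000000 + p_d*0.546917] = 0.108338
  V(0,+0) = exp(-r*dt) * [p_u*0.108338 + p_m*0.927987 + p_d*2.975288] = 1.221538

Answer: Price = V(0,0) = 1.2215


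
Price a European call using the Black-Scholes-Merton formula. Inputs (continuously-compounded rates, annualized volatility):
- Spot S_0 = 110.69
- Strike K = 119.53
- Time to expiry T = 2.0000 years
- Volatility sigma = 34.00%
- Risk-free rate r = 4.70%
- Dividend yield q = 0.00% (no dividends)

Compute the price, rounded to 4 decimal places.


d1 = (ln(S/K) + (r - q + 0.5*sigma^2) * T) / (sigma * sqrt(T)) = 0.27611712
d2 = d1 - sigma * sqrt(T) = -0.20471549
exp(-rT) = 0.91028276; exp(-qT) = 1.00000000
C = S_0 * exp(-qT) * N(d1) - K * exp(-rT) * N(d2)
N(d1) = 0.60877094; N(d2) = 0.41889721
C = 110.6900 * 1.00000000 * 0.60877094 - 119.5300 * 0.91028276 * 0.41889721 = 21.8063

Answer: Price = 21.8063


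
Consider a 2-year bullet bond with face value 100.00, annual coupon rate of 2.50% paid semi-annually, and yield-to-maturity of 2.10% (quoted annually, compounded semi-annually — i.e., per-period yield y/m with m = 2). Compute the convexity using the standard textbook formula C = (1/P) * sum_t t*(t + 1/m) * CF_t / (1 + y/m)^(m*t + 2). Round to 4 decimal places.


Answer: Convexity = 4.7774

Derivation:
Coupon per period c = face * coupon_rate / m = 1.250000
Periods per year m = 2; per-period yield y/m = 0.010500
Number of cashflows N = 4
Cashflows (t years, CF_t, discount factor 1/(1+y/m)^(m*t), PV):
  t = 0.5000: CF_t = 1.250000, DF = 0.989609, PV = 1.237011
  t = 1.0000: CF_t = 1.250000, DF = 0.979326, PV = 1.224158
  t = 1.5000: CF_t = 1.250000, DF = 0.969150, PV = 1.211438
  t = 2.0000: CF_t = 101.250000, DF = 0.959080, PV = 97.106826
Price P = sum_t PV_t = 100.779433
Convexity numerator sum_t t*(t + 1/m) * CF_t / (1+y/m)^(m*t + 2):
  t = 0.5000: term = 0.605719
  t = 1.0000: term = 1.798275
  t = 1.5000: term = 3.559178
  t = 2.0000: term = 475.496286
Convexity = (1/P) * sum = 481.459457 / 100.779433 = 4.777358


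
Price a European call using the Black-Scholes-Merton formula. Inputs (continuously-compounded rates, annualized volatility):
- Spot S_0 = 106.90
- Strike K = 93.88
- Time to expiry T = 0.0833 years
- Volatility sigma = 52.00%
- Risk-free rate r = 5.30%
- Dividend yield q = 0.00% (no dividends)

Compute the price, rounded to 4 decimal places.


Answer: Price = 14.9520

Derivation:
d1 = (ln(S/K) + (r - q + 0.5*sigma^2) * T) / (sigma * sqrt(T)) = 0.96983271
d2 = d1 - sigma * sqrt(T) = 0.81975167
exp(-rT) = 0.99559483; exp(-qT) = 1.00000000
C = S_0 * exp(-qT) * N(d1) - K * exp(-rT) * N(d2)
N(d1) = 0.83393506; N(d2) = 0.79382116
C = 106.9000 * 1.00000000 * 0.83393506 - 93.8800 * 0.99559483 * 0.79382116 = 14.9520


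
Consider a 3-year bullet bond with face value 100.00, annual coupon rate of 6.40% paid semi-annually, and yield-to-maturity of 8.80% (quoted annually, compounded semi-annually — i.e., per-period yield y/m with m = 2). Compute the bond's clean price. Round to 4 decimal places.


Coupon per period c = face * coupon_rate / m = 3.200000
Periods per year m = 2; per-period yield y/m = 0.044000
Number of cashflows N = 6
Cashflows (t years, CF_t, discount factor 1/(1+y/m)^(m*t), PV):
  t = 0.5000: CF_t = 3.200000, DF = 0.957854, PV = 3.065134
  t = 1.0000: CF_t = 3.200000, DF = 0.917485, PV = 2.935952
  t = 1.5000: CF_t = 3.200000, DF = 0.878817, PV = 2.812215
  t = 2.0000: CF_t = 3.200000, DF = 0.841779, PV = 2.693692
  t = 2.5000: CF_t = 3.200000, DF = 0.806302, PV = 2.580165
  t = 3.0000: CF_t = 103.200000, DF = 0.772320, PV = 79.703374
Price P = sum_t PV_t = 93.790532

Answer: Price = 93.7905


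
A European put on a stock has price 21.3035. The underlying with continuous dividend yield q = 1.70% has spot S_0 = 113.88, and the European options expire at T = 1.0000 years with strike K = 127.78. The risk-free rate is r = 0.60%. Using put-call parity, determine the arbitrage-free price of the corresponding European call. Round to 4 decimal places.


Put-call parity: C - P = S_0 * exp(-qT) - K * exp(-rT).
S_0 * exp(-qT) = 113.8800 * 0.98314368 = 111.96040281
K * exp(-rT) = 127.7800 * 0.99401796 = 127.01561545
C = P + S*exp(-qT) - K*exp(-rT)
C = 21.3035 + 111.96040281 - 127.01561545 = 6.2483

Answer: Call price = 6.2483


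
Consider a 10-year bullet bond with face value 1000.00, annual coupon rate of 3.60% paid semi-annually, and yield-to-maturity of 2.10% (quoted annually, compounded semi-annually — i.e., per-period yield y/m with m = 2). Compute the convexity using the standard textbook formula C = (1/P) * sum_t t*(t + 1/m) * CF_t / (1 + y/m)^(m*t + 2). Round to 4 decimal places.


Coupon per period c = face * coupon_rate / m = 18.000000
Periods per year m = 2; per-period yield y/m = 0.010500
Number of cashflows N = 20
Cashflows (t years, CF_t, discount factor 1/(1+y/m)^(m*t), PV):
  t = 0.5000: CF_t = 18.000000, DF = 0.989609, PV = 17.812964
  t = 1.0000: CF_t = 18.000000, DF = 0.979326, PV = 17.627871
  t = 1.5000: CF_t = 18.000000, DF = 0.969150, PV = 17.444702
  t = 2.0000: CF_t = 18.000000, DF = 0.959080, PV = 17.263436
  t = 2.5000: CF_t = 18.000000, DF = 0.949114, PV = 17.084053
  t = 3.0000: CF_t = 18.000000, DF = 0.939252, PV = 16.906535
  t = 3.5000: CF_t = 18.000000, DF = 0.929492, PV = 16.730861
  t = 4.0000: CF_t = 18.000000, DF = 0.919834, PV = 16.557012
  t = 4.5000: CF_t = 18.000000, DF = 0.910276, PV = 16.384970
  t = 5.0000: CF_t = 18.000000, DF = 0.900818, PV = 16.214715
  t = 5.5000: CF_t = 18.000000, DF = 0.891457, PV = 16.046230
  t = 6.0000: CF_t = 18.000000, DF = 0.882194, PV = 15.879495
  t = 6.5000: CF_t = 18.000000, DF = 0.873027, PV = 15.714493
  t = 7.0000: CF_t = 18.000000, DF = 0.863956, PV = 15.551205
  t = 7.5000: CF_t = 18.000000, DF = 0.854979, PV = 15.389614
  t = 8.0000: CF_t = 18.000000, DF = 0.846095, PV = 15.229702
  t = 8.5000: CF_t = 18.000000, DF = 0.837303, PV = 15.071452
  t = 9.0000: CF_t = 18.000000, DF = 0.828603, PV = 14.914846
  t = 9.5000: CF_t = 18.000000, DF = 0.819993, PV = 14.759868
  t = 10.0000: CF_t = 1018.000000, DF = 0.811472, PV = 826.078694
Price P = sum_t PV_t = 1134.662718
Convexity numerator sum_t t*(t + 1/m) * CF_t / (1+y/m)^(m*t + 2):
  t = 0.5000: term = 8.722351
  t = 1.0000: term = 25.895154
  t = 1.5000: term = 51.252160
  t = 2.0000: term = 84.532673
  t = 2.5000: term = 125.481454
  t = 3.0000: term = 173.848625
  t = 3.5000: term = 229.389577
  t = 4.0000: term = 291.864875
  t = 4.5000: term = 361.040172
  t = 5.0000: term = 436.686117
  t = 5.5000: term = 518.578268
  t = 6.0000: term = 606.497007
  t = 6.5000: term = 700.227454
  t = 7.0000: term = 799.559381
  t = 7.5000: term = 904.287134
  t = 8.0000: term = 1014.209552
  t = 8.5000: term = 1129.129882
  t = 9.0000: term = 1248.855707
  t = 9.5000: term = 1373.198864
  t = 10.0000: term = 84945.051570
Convexity = (1/P) * sum = 95028.307976 / 1134.662718 = 83.750269

Answer: Convexity = 83.7503


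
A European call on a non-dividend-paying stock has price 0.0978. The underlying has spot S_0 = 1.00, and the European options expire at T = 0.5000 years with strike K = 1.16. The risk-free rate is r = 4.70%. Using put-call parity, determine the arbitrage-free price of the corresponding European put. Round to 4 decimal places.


Answer: Put price = 0.2309

Derivation:
Put-call parity: C - P = S_0 * exp(-qT) - K * exp(-rT).
S_0 * exp(-qT) = 1.0000 * 1.00000000 = 1.00000000
K * exp(-rT) = 1.1600 * 0.97677397 = 1.13305781
P = C - S*exp(-qT) + K*exp(-rT)
P = 0.0978 - 1.00000000 + 1.13305781 = 0.2309


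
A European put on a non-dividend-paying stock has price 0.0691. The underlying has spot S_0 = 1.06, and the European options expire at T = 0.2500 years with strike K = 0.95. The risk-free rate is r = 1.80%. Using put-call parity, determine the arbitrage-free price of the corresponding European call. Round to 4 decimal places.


Answer: Call price = 0.1834

Derivation:
Put-call parity: C - P = S_0 * exp(-qT) - K * exp(-rT).
S_0 * exp(-qT) = 1.0600 * 1.00000000 = 1.06000000
K * exp(-rT) = 0.9500 * 0.99551011 = 0.94573460
C = P + S*exp(-qT) - K*exp(-rT)
C = 0.0691 + 1.06000000 - 0.94573460 = 0.1834


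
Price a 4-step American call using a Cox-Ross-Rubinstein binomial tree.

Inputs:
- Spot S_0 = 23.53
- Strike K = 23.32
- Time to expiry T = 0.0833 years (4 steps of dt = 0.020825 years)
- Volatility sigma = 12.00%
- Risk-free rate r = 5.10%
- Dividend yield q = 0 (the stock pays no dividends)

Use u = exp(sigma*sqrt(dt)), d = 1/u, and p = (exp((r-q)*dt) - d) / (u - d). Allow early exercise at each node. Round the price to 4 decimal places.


dt = T/N = 0.020825
u = exp(sigma*sqrt(dt)) = 1.017468; d = 1/u = 0.982832
p = (exp((r-q)*dt) - d) / (u - d) = 0.526351
Discount per step: exp(-r*dt) = 0.998938
Stock lattice S(k, i) with i counting down-moves:
  k=0: S(0,0) = 23.5300
  k=1: S(1,0) = 23.9410; S(1,1) = 23.1260
  k=2: S(2,0) = 24.3592; S(2,1) = 23.5300; S(2,2) = 22.7290
  k=3: S(3,0) = 24.7847; S(3,1) = 23.9410; S(3,2) = 23.1260; S(3,3) = 22.3388
  k=4: S(4,0) = 25.2177; S(4,1) = 24.3592; S(4,2) = 23.5300; S(4,3) = 22.7290; S(4,4) = 21.9553
Terminal payoffs V(N, i) = max(S_T - K, 0):
  V(4,0) = 1.897656; V(4,1) = 1.039217; V(4,2) = 0.210000; V(4,3) = 0.000000; V(4,4) = 0.000000
Backward induction: V(k, i) = exp(-r*dt) * [p * V(k+1, i) + (1-p) * V(k+1, i+1)]; then take max(V_cont, immediate exercise) for American.
  V(3,0) = exp(-r*dt) * [p*1.897656 + (1-p)*1.039217] = 1.489474; exercise = 1.464720; V(3,0) = max -> 1.489474
  V(3,1) = exp(-r*dt) * [p*1.039217 + (1-p)*0.210000] = 0.645773; exercise = 0.621019; V(3,1) = max -> 0.645773
  V(3,2) = exp(-r*dt) * [p*0.210000 + (1-p)*0.000000] = 0.110416; exercise = 0.000000; V(3,2) = max -> 0.110416
  V(3,3) = exp(-r*dt) * [p*0.000000 + (1-p)*0.000000] = 0.000000; exercise = 0.000000; V(3,3) = max -> 0.000000
  V(2,0) = exp(-r*dt) * [p*1.489474 + (1-p)*0.645773] = 1.088699; exercise = 1.039217; V(2,0) = max -> 1.088699
  V(2,1) = exp(-r*dt) * [p*0.645773 + (1-p)*0.110416] = 0.391786; exercise = 0.210000; V(2,1) = max -> 0.391786
  V(2,2) = exp(-r*dt) * [p*0.110416 + (1-p)*0.000000] = 0.058056; exercise = 0.000000; V(2,2) = max -> 0.058056
  V(1,0) = exp(-r*dt) * [p*1.088699 + (1-p)*0.391786] = 0.757802; exercise = 0.621019; V(1,0) = max -> 0.757802
  V(1,1) = exp(-r*dt) * [p*0.391786 + (1-p)*0.058056] = 0.233467; exercise = 0.000000; V(1,1) = max -> 0.233467
  V(0,0) = exp(-r*dt) * [p*0.757802 + (1-p)*0.233467] = 0.508910; exercise = 0.210000; V(0,0) = max -> 0.508910

Answer: Price = V(0,0) = 0.5089


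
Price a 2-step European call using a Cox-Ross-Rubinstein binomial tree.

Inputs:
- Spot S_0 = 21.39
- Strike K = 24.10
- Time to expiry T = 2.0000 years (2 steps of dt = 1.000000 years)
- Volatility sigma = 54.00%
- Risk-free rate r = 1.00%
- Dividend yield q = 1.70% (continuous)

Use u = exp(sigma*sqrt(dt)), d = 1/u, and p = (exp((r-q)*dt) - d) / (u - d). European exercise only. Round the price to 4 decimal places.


Answer: Price = V(0,0) = 4.9959

Derivation:
dt = T/N = 1.000000
u = exp(sigma*sqrt(dt)) = 1.716007; d = 1/u = 0.582748
p = (exp((r-q)*dt) - d) / (u - d) = 0.362032
Discount per step: exp(-r*dt) = 0.990050
Stock lattice S(k, i) with i counting down-moves:
  k=0: S(0,0) = 21.3900
  k=1: S(1,0) = 36.7054; S(1,1) = 12.4650
  k=2: S(2,0) = 62.9867; S(2,1) = 21.3900; S(2,2) = 7.2639
Terminal payoffs V(N, i) = max(S_T - K, 0):
  V(2,0) = 38.886696; V(2,1) = 0.000000; V(2,2) = 0.000000
Backward induction: V(k, i) = exp(-r*dt) * [p * V(k+1, i) + (1-p) * V(k+1, i+1)].
  V(1,0) = exp(-r*dt) * [p*38.886696 + (1-p)*0.000000] = 13.938158
  V(1,1) = exp(-r*dt) * [p*0.000000 + (1-p)*0.000000] = 0.000000
  V(0,0) = exp(-r*dt) * [p*13.938158 + (1-p)*0.000000] = 4.995854


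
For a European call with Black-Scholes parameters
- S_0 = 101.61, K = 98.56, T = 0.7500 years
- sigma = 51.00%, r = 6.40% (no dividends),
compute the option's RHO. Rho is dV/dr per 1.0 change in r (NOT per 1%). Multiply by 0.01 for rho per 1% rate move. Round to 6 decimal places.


Answer: Rho = 34.015171

Derivation:
d1 = 0.3985164891; d2 = -0.0431564669
phi(d1) = 0.3684883328; exp(-qT) = 1.0000000000; exp(-rT) = 0.9531337871
N(d2) = 0.4827884036
Rho = K*T*exp(-rT)*N(d2) = 98.5600 * 0.7500 * 0.9531337871 * 0.4827884036 = 34.015171


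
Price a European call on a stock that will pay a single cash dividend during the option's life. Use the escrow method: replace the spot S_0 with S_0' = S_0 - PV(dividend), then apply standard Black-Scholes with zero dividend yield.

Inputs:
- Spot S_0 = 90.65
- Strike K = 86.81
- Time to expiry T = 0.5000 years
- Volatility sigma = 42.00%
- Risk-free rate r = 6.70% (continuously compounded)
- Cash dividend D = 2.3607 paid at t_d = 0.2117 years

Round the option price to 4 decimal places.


PV(D) = D * exp(-r * t_d) = 2.3607 * 0.98591622 = 2.32745241
S_0' = S_0 - PV(D) = 90.6500 - 2.32745241 = 88.32254759
d1 = (ln(S_0'/K) + (r + sigma^2/2)*T) / (sigma*sqrt(T)) = 0.31945604
d2 = d1 - sigma*sqrt(T) = 0.02247120
exp(-rT) = 0.96705491
N(d1) = 0.62530964; N(d2) = 0.50896396
C = S_0' * N(d1) - K * exp(-rT) * N(d2) = 88.32254759 * 0.62530964 - 86.8100 * 0.96705491 * 0.50896396 = 12.5014

Answer: Price = 12.5014


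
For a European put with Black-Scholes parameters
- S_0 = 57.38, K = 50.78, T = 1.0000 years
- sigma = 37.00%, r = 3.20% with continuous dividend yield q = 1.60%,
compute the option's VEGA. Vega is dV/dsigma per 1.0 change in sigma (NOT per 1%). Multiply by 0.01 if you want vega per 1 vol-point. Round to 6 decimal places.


d1 = 0.5584952278; d2 = 0.1884952278
phi(d1) = 0.3413329132; exp(-qT) = 0.9841273201; exp(-rT) = 0.9685065821
Vega = S * exp(-qT) * phi(d1) * sqrt(T) = 57.3800 * 0.9841273201 * 0.3413329132 * 1.0000000000 = 19.274805

Answer: Vega = 19.274805
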